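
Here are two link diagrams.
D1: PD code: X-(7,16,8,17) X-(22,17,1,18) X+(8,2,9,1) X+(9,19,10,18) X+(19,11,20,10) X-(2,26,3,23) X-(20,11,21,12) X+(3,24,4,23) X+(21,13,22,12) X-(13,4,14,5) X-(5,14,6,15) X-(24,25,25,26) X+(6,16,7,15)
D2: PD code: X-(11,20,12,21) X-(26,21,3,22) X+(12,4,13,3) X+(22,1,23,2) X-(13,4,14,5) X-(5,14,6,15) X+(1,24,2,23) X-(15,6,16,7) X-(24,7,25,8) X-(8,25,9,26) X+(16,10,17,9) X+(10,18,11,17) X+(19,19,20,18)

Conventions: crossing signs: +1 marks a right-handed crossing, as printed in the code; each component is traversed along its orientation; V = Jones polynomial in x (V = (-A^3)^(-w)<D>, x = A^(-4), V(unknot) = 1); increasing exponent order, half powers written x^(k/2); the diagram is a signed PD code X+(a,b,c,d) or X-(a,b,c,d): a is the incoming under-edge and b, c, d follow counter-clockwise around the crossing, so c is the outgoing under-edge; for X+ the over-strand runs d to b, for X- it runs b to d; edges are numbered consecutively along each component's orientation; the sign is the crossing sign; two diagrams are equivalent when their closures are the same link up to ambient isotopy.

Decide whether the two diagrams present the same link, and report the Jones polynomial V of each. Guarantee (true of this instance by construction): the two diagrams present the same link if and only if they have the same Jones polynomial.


equivalent: no
D1 (bracket A^-13 + A^7; 13 crossings at w = -1): V = -x^(-5/2) - x^(5/2)
D2 (bracket A^-9 - A^-5 + 3A^-1 - 2A^3 + 3A^7 - 2A^11 + A^15 - A^19; 13 crossings at w = -1): V = x^(-11/2) - x^(-9/2) + 2x^(-7/2) - 3x^(-5/2) + 2x^(-3/2) - 3x^(-1/2) + x^(1/2) - x^(3/2)
key observation: 2 values of V(x) split the 2 diagrams


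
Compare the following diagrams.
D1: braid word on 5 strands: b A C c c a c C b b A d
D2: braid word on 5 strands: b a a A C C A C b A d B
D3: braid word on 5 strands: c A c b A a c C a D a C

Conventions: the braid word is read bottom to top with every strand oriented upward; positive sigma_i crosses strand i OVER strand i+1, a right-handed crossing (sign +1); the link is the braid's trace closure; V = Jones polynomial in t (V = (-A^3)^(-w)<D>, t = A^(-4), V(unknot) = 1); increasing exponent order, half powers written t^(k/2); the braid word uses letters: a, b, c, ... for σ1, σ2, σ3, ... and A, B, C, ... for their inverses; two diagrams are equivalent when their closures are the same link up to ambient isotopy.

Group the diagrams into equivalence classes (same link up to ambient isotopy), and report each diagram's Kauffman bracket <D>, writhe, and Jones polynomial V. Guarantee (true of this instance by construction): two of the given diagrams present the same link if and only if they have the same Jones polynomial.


classes: {D1} | {D2} | {D3}
V(D1) = t + t^3 - t^4  [12 crossings, <D> = -A^-4 + 1 + A^8, w = +4]
D2 (bracket A^-2 + A^6 - A^10; 12 crossings at w = -2): V = -t^-4 + t^-3 + t^-1
V(D3) = 1  [12 crossings, <D> = A^6, w = +2]
note: comparing 3 Jones polynomials yields 3 groups


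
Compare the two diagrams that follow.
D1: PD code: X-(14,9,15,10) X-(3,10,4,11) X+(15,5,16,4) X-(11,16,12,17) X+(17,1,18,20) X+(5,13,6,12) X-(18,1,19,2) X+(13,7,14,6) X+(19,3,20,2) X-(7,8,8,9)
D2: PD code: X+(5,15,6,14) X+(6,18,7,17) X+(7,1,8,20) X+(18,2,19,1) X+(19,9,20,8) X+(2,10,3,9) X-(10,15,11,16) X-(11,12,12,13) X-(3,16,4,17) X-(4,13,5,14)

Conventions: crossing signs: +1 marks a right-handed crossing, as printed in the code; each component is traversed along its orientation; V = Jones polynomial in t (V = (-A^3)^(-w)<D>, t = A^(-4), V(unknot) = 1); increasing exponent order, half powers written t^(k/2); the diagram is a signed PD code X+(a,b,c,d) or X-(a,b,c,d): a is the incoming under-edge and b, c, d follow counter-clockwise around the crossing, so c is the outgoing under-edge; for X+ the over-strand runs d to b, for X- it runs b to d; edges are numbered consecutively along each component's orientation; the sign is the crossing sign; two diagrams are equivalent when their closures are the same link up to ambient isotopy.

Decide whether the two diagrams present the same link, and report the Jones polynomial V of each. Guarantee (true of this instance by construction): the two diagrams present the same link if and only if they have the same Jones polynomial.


equivalent: no
D1 (bracket A^-8 - A^-4 + 1 - A^4 + A^8; 10 crossings at w = 0): V = t^-2 - t^-1 + 1 - t + t^2
D2 (bracket -A^-10 + A^-6 + A^2; 10 crossings at w = +2): V = t + t^3 - t^4
key observation: V(t) takes 2 values over 2 diagrams, fixing the grouping


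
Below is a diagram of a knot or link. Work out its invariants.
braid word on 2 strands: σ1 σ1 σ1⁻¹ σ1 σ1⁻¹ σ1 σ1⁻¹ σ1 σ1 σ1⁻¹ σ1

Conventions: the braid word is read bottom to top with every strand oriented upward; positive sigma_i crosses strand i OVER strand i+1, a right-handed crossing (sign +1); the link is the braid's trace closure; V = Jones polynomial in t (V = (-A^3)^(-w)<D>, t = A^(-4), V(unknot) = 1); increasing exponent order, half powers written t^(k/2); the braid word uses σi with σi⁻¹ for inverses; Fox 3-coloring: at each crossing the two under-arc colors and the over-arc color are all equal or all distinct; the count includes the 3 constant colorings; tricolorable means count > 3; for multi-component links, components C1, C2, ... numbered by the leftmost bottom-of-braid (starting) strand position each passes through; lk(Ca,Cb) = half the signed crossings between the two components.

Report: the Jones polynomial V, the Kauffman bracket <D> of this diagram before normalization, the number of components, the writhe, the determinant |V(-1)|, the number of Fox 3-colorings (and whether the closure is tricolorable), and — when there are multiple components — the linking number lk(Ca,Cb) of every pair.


V(t) = t + t^3 - t^4
bracket: A^-7 - A^-3 - A^5, w = +3
1 component, writhe +3, over 11 crossings
det 3, colorings 9 of 3^11 — tricolorable
observation: w = +3 shifts under R1 moves; the (-A^3)^(-3) factor cancels that in V


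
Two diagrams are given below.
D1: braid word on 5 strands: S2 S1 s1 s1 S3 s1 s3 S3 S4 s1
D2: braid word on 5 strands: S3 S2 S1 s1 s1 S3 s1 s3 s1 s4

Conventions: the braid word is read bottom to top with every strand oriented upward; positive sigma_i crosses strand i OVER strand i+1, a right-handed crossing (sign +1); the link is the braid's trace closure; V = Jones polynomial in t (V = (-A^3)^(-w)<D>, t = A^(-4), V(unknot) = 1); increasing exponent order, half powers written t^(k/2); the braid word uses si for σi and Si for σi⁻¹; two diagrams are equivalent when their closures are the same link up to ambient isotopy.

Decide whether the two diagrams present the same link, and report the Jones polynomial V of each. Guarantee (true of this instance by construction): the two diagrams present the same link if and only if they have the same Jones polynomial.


equivalent: yes
V(D1) = t + t^3 - t^4  (w 0, c 10, <D> = -A^-16 + A^-12 + A^-4)
V(D2) = t + t^3 - t^4  [10 crossings, <D> = -A^-10 + A^-6 + A^2, w = +2]
key observation: one V(t) for all 2 diagrams — one class (guaranteed)


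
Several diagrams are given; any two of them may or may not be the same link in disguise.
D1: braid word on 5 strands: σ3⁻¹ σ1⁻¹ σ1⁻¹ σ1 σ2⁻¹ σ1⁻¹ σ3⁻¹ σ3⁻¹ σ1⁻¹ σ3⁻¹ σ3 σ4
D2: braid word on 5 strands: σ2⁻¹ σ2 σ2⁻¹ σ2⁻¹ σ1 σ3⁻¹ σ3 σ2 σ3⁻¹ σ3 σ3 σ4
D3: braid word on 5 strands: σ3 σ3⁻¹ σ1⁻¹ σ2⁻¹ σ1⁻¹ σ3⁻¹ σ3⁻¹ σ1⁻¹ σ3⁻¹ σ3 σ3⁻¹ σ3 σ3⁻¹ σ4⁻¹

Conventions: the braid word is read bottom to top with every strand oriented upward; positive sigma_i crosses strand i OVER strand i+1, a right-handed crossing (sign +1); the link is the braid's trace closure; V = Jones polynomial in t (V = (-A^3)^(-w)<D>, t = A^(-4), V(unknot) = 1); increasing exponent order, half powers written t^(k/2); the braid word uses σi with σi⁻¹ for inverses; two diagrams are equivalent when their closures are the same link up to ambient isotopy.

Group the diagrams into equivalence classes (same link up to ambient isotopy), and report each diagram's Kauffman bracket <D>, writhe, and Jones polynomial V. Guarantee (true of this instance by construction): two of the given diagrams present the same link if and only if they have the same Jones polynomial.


grouping into links: {D1, D3} | {D2}
V(D1) = t^-8 - 2t^-7 + t^-6 - 2t^-5 + 2t^-4 + t^-2  (w -6, c 12, <D> = A^-10 + 2A^-2 - 2A^2 + A^6 - 2A^10 + A^14)
D2 (bracket A^6; 12 crossings at w = +2): V = 1
V(D3) = t^-8 - 2t^-7 + t^-6 - 2t^-5 + 2t^-4 + t^-2  (w -8, c 14, <D> = A^-16 + 2A^-8 - 2A^-4 + 1 - 2A^4 + A^8)
key observation: 2 values of V(t) split the 3 diagrams


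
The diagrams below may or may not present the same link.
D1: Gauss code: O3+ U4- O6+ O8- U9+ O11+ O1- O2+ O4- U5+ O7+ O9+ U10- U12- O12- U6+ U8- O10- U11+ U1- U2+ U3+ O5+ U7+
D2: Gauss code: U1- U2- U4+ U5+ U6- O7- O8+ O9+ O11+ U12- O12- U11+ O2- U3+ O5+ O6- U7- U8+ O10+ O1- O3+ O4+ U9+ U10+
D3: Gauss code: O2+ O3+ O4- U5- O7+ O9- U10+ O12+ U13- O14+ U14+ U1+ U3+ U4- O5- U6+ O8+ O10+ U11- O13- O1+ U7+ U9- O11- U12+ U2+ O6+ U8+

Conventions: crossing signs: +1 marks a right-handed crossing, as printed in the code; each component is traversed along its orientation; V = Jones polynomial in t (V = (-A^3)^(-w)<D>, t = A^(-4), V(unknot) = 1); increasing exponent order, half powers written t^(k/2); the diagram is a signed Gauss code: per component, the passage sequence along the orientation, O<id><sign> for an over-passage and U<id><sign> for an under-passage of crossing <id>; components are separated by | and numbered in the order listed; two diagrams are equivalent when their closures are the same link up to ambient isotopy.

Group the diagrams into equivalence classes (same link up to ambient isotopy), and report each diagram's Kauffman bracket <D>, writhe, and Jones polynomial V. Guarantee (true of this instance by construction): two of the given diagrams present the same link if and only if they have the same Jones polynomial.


grouping into links: {D1, D3} | {D2}
V(D1) = t - t^2 + 2t^3 - t^4 + t^5 - t^6  (w +2, c 12, <D> = -A^-18 + A^-14 - A^-10 + 2A^-6 - A^-2 + A^2)
D2 (bracket A^6; 12 crossings at w = +2): V = 1
V(D3) = t - t^2 + 2t^3 - t^4 + t^5 - t^6  [14 crossings, <D> = -A^-12 + A^-8 - A^-4 + 2 - A^4 + A^8, w = +4]
why: 2 values of V(t) split the 3 diagrams


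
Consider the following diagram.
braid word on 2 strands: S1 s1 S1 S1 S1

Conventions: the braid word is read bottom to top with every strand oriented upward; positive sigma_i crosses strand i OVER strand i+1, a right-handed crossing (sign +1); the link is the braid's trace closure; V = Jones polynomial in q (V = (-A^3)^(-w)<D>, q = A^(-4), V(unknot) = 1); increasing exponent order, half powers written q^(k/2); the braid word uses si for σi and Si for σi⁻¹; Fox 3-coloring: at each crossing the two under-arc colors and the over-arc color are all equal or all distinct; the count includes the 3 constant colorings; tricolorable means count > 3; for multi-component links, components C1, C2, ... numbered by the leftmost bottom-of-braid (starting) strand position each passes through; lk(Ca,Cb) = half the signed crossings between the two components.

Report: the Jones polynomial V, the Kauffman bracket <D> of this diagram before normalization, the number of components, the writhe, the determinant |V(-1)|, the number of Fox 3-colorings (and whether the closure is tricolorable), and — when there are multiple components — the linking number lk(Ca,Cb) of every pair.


V(q) = -q^-4 + q^-3 + q^-1
bracket: -A^-5 - A^3 + A^7, w = -3
1 component, writhe -3, over 5 crossings
det 3, colorings 9 of 3^5 — tricolorable
observation: the word shrinks to σ1⁻¹ σ1⁻¹ σ1⁻¹ after cancelling


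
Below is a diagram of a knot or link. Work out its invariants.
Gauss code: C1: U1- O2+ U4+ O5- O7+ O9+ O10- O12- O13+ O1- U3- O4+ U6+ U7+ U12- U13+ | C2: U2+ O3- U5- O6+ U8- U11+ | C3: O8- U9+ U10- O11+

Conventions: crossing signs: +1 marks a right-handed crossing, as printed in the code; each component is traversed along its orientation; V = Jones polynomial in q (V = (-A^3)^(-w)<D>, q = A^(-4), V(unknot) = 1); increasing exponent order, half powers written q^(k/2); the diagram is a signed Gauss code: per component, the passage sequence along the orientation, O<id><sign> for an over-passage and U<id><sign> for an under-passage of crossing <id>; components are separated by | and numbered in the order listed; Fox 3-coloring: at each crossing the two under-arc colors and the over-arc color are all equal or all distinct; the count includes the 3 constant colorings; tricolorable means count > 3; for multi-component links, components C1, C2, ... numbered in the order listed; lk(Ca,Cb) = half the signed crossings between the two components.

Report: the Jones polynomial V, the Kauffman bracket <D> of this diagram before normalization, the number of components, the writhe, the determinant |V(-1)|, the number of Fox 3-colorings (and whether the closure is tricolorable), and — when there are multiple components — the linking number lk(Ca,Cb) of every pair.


V(q) = q^-2 + 1 + q + q^2 + q^3 - q^4
bracket: A^-13 - A^-9 - A^-5 - A^-1 - A^3 - A^11, w = +1
3 components, writhe +1, over 13 crossings
lk(C1,C2) = 0
linking number lk(C1,C3) = 0
lk(C2,C3): 0
det 0, colorings 9 of 3^13 — tricolorable
observation: w = +1 shifts under R1 moves; the (-A^3)^(-1) factor cancels that in V


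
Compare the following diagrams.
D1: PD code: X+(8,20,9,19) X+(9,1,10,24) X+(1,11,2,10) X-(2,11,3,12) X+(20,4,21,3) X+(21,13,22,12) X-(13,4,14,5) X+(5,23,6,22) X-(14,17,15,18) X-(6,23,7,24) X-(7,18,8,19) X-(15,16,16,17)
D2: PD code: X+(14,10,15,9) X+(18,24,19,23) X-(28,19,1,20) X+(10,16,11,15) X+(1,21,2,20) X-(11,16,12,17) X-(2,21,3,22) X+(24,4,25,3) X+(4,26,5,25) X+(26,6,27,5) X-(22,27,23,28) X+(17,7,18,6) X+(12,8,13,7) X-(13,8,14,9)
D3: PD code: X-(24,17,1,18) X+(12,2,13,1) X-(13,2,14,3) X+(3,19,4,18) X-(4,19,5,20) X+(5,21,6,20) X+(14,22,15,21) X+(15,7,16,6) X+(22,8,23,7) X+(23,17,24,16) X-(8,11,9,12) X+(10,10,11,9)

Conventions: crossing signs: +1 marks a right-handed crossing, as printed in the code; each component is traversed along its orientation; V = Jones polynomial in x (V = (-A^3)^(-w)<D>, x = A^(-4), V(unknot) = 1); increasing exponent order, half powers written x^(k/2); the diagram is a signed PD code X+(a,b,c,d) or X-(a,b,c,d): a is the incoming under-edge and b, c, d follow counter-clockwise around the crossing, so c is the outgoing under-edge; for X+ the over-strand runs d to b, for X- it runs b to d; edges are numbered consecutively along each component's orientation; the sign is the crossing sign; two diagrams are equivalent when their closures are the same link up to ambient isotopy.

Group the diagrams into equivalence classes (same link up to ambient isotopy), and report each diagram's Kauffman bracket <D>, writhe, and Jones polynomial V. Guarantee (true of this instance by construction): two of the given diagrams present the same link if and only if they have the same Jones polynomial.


classes: {D1} | {D2} | {D3}
V(D1) = 1  [12 crossings, <D> = 1, w = 0]
V(D2) = x^-1 - 1 + 2x - 2x^2 + 2x^3 - 2x^4 + x^5  (w +4, c 14, <D> = A^-8 - 2A^-4 + 2 - 2A^4 + 2A^8 - A^12 + A^16)
V(D3) = x + x^3 - x^4  (w +4, c 12, <D> = -A^-4 + 1 + A^8)
insight: 3 values of V(x) split the 3 diagrams


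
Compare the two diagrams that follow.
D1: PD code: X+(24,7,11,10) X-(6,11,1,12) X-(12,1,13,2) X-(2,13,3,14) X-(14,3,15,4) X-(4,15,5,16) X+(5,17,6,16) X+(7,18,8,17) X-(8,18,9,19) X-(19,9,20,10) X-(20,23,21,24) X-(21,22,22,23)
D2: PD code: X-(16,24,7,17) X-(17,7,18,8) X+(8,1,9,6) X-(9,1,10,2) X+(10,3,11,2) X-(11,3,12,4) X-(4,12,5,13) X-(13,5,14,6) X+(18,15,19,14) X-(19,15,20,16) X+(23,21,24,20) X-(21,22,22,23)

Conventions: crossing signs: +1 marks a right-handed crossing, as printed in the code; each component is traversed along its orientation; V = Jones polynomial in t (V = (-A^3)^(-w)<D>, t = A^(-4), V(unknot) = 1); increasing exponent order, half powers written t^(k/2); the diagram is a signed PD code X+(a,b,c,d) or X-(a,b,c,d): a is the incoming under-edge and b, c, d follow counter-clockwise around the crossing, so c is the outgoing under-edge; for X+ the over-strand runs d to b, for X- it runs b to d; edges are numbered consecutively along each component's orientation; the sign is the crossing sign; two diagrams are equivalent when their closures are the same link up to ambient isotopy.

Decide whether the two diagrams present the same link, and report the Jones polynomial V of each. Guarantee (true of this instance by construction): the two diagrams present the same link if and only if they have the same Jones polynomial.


equivalent: no
D1 (bracket A^-14 + A^-10 + A^-6 + A^6; 12 crossings at w = -6): V = t^-6 + t^-3 + t^-2 + t^-1
V(D2) = t^-5 + 2t^-3 + t^-1  [12 crossings, <D> = A^-8 + 2 + A^8, w = -4]
observation: 2 classes among 2 diagrams; unequal V(t) rules out equality


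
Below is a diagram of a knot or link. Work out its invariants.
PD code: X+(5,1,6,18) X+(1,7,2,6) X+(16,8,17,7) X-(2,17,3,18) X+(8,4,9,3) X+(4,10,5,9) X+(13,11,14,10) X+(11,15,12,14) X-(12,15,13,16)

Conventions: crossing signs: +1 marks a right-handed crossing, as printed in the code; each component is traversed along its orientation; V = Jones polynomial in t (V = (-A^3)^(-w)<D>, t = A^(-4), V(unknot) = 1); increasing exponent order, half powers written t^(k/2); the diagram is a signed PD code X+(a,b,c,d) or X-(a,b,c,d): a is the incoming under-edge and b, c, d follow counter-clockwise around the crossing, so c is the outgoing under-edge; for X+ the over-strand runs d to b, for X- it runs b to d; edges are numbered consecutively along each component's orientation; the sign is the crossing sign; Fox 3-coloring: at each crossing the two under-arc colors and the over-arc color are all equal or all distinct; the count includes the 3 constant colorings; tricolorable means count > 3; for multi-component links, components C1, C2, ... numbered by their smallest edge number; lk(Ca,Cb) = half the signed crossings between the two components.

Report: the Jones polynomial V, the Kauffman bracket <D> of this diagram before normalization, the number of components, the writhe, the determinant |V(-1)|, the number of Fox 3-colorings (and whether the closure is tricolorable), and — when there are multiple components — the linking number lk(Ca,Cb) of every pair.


V = t - t^2 + 2t^3 - t^4 + t^5 - t^6
<D> = A^-9 - A^-5 + A^-1 - 2A^3 + A^7 - A^11 (w = +5)
1 component over 9 crossings, w = +5
3 Fox colorings among 3^9, |V(-1)| = 7: not tricolorable
why: det 7 = |V(-1)|; not divisible by 3, so not tricolorable


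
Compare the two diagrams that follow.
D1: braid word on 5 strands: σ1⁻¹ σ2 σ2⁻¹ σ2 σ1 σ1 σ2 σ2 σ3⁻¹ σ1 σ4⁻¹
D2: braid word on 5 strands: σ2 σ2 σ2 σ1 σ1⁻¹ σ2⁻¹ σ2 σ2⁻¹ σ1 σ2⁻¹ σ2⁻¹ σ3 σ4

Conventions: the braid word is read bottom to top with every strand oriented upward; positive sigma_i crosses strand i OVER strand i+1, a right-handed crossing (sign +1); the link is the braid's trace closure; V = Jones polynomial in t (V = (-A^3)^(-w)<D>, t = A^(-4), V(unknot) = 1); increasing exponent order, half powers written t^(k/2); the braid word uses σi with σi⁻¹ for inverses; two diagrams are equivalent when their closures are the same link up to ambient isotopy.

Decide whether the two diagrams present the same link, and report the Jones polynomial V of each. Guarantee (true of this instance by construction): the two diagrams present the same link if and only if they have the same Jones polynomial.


equivalent: no
D1 (bracket -A^-17 + A^-13 - A^-9 + 2A^-5 + A^3; 11 crossings at w = +3): V = -t^(3/2) - 2t^(7/2) + t^(9/2) - t^(11/2) + t^(13/2)
V(D2) = -t^(-1/2) - t^(1/2)  (w +3, c 13, <D> = A^7 + A^11)
key observation: 2 values of V(t) split the 2 diagrams


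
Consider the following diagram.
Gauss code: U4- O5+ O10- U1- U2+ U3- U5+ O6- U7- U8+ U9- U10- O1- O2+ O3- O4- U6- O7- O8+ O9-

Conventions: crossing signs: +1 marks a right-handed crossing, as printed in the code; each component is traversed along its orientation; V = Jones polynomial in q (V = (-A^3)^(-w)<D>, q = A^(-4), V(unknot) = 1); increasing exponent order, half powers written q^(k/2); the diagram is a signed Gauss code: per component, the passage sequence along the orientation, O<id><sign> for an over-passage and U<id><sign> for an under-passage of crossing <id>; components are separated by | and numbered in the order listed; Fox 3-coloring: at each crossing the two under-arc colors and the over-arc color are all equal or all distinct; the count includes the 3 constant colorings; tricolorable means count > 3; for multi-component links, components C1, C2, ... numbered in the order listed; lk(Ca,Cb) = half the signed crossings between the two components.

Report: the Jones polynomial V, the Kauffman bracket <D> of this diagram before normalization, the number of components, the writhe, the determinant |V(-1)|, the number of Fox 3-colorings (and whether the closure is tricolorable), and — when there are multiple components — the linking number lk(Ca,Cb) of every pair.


Jones polynomial: V(q) = -q^-6 + q^-5 - q^-4 + 2q^-3 - q^-2 + q^-1
<D> = A^-8 - A^-4 + 2 - A^4 + A^8 - A^12; writhe -4
components 1, writhe -4 (10 crossings)
3-colorings: 3 of 3^10, det 7 — not tricolorable
note: det 7 = |V(-1)|; not divisible by 3, so not tricolorable


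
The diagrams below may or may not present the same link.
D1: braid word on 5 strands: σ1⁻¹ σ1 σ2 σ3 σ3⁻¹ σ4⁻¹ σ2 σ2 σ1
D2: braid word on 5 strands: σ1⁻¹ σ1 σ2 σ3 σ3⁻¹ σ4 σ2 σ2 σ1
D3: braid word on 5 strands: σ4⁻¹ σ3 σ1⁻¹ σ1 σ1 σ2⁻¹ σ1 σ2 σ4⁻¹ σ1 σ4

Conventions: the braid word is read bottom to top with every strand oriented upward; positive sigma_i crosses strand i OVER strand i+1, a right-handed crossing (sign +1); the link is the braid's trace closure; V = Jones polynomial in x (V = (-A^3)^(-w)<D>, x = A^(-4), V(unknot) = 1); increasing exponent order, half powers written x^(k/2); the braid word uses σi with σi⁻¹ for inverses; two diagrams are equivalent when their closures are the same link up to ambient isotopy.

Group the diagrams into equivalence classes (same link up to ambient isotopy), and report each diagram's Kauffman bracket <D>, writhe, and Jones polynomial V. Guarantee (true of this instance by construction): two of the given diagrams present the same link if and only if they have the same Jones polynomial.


grouping into links: {D1, D2} | {D3}
V(D1) = -x^(1/2) - x^(3/2) - x^(5/2) + x^(9/2)  (w +3, c 9, <D> = -A^-9 + A^-1 + A^3 + A^7)
D2 (bracket -A^-3 + A^5 + A^9 + A^13; 9 crossings at w = +5): V = -x^(1/2) - x^(3/2) - x^(5/2) + x^(9/2)
V(D3) = -x^(1/2) - x^(5/2)  (w +3, c 11, <D> = A^-1 + A^7)
key observation: V(x) takes 2 values over 3 diagrams, fixing the grouping


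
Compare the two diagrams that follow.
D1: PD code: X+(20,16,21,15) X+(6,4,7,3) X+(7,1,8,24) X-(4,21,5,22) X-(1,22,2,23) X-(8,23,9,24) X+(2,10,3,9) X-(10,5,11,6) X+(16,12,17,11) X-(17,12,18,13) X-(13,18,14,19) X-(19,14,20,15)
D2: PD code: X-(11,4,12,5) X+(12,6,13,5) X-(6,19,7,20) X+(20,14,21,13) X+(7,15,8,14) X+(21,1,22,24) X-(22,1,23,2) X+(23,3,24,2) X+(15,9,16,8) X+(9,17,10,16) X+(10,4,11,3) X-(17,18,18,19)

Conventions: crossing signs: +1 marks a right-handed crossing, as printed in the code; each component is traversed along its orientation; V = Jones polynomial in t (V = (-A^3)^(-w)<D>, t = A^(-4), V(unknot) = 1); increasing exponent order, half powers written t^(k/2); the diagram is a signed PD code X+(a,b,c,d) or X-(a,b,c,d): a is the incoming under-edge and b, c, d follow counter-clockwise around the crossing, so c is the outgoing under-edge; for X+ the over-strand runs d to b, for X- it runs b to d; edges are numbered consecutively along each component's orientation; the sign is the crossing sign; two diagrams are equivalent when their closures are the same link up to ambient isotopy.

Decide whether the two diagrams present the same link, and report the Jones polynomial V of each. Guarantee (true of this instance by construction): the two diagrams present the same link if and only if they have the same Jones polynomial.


equivalent: no
D1 (bracket A^-14 - A^-10 + A^-6 - A^-2 + A^2; 12 crossings at w = -2): V = t^-2 - t^-1 + 1 - t + t^2
D2 (bracket -A^-12 + A^-8 - A^-4 + 2 - A^4 + A^8; 12 crossings at w = +4): V = t - t^2 + 2t^3 - t^4 + t^5 - t^6
key observation: comparing 2 Jones polynomials yields 2 groups


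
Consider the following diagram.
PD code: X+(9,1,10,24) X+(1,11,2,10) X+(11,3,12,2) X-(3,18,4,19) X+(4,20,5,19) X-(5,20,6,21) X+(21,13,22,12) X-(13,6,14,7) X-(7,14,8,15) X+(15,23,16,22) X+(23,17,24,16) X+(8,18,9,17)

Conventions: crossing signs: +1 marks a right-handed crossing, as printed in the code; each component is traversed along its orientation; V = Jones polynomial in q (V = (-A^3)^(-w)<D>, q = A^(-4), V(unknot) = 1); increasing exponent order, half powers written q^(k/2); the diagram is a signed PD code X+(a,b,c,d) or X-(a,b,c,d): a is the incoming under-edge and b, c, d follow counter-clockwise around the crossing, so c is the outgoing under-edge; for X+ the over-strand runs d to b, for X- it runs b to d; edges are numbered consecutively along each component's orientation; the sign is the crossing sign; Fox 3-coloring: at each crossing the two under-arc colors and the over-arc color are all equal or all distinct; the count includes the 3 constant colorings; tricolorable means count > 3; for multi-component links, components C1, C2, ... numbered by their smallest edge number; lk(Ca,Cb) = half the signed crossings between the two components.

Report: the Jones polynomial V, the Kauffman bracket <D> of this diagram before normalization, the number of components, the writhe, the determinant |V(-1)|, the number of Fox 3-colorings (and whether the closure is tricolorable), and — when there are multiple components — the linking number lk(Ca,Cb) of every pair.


V(q) = 2q - 2q^2 + 3q^3 - 3q^4 + 2q^5 - 2q^6 + q^7
bracket: A^-16 - 2A^-12 + 2A^-8 - 3A^-4 + 3 - 2A^4 + 2A^8, w = +4
1 component, writhe +4, over 12 crossings
det 15, colorings 9 of 3^12 — tricolorable
observation: w = +4 (over 12 crossings) is diagram-only; (-A^3)^(-4) removes it from V


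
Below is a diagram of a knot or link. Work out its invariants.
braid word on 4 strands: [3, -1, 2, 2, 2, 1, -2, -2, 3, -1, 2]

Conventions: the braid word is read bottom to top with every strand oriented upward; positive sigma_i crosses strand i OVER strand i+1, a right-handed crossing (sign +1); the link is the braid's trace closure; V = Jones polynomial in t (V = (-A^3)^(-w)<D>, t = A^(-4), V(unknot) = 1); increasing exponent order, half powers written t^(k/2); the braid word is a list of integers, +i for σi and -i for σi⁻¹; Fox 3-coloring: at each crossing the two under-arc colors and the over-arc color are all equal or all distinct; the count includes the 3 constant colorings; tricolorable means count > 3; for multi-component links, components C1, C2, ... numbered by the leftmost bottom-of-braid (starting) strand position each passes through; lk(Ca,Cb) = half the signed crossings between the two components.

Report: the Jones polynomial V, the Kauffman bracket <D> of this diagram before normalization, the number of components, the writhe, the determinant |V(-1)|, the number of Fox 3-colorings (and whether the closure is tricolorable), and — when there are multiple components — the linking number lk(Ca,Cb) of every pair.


V = -t^-2 + 2t^-1 - 3 + 5t - 4t^2 + 5t^3 - 4t^4 + 2t^5 - t^6
<D> = A^-15 - 2A^-11 + 4A^-7 - 5A^-3 + 4A - 5A^5 + 3A^9 - 2A^13 + A^17 (w = +3)
1 component over 11 crossings, w = +3
9 Fox colorings among 3^11, |V(-1)| = 27: tricolorable
why: w = +3 (over 11 crossings) is diagram-only; (-A^3)^(-3) removes it from V


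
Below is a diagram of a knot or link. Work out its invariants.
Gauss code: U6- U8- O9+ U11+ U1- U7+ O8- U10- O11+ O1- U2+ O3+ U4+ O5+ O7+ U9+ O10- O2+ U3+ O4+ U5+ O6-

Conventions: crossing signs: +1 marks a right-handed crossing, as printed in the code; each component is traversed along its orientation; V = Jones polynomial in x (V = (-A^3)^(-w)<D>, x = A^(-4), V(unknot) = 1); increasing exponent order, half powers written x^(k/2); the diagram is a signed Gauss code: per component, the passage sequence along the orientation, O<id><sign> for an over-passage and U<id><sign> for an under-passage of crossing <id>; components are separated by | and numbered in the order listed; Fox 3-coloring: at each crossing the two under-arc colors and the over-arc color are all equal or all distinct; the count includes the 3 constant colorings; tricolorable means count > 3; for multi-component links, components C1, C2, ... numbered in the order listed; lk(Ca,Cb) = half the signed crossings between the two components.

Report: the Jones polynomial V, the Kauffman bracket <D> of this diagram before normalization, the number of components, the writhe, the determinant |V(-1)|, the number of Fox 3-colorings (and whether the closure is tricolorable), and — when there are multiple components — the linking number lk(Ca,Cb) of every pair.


V(x) = x - x^2 + 2x^3 - x^4 + x^5 - x^6
bracket: A^-15 - A^-11 + A^-7 - 2A^-3 + A - A^5, w = +3
1 component, writhe +3, over 11 crossings
det 7, colorings 3 of 3^11 — not tricolorable
observation: |V(-1)| = 7: so not tricolorable, since 3 does not divide 7


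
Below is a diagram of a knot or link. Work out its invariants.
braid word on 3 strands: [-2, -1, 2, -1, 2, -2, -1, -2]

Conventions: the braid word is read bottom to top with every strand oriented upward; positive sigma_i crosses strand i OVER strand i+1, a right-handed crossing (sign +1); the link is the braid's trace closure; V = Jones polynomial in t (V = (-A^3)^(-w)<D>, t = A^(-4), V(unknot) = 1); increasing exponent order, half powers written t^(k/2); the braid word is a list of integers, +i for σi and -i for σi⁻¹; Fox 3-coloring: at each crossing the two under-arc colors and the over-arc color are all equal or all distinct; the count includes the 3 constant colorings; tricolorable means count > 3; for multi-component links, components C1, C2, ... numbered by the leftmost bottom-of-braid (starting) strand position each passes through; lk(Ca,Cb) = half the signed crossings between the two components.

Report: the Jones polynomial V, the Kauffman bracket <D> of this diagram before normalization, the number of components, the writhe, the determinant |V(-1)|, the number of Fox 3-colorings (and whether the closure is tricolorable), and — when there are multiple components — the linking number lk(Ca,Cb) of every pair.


V(t) = -t^-6 + t^-5 - t^-4 + 2t^-3 - t^-2 + t^-1
bracket: A^-8 - A^-4 + 2 - A^4 + A^8 - A^12, w = -4
1 component, writhe -4, over 8 crossings
det 7, colorings 3 of 3^8 — not tricolorable
observation: V spans 5 powers of t: at least 5 crossings in any diagram


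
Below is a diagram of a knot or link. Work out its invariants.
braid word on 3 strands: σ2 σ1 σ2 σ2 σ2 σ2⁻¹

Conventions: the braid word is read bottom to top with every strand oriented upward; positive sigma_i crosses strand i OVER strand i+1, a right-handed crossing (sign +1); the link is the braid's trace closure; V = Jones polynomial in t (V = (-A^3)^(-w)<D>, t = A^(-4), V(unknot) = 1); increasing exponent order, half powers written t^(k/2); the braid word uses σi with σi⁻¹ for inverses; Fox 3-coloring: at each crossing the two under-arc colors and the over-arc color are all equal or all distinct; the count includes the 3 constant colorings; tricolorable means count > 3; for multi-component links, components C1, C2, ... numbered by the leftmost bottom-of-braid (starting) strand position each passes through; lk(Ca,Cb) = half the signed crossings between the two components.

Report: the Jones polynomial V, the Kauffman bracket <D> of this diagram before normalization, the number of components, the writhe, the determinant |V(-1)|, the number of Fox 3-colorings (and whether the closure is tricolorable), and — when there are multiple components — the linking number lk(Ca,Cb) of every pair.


V = t + t^3 - t^4
<D> = -A^-4 + 1 + A^8 (w = +4)
1 component over 6 crossings, w = +4
9 Fox colorings among 3^6, |V(-1)| = 3: tricolorable
why: det 3 = |V(-1)|; divisible by 3, so tricolorable


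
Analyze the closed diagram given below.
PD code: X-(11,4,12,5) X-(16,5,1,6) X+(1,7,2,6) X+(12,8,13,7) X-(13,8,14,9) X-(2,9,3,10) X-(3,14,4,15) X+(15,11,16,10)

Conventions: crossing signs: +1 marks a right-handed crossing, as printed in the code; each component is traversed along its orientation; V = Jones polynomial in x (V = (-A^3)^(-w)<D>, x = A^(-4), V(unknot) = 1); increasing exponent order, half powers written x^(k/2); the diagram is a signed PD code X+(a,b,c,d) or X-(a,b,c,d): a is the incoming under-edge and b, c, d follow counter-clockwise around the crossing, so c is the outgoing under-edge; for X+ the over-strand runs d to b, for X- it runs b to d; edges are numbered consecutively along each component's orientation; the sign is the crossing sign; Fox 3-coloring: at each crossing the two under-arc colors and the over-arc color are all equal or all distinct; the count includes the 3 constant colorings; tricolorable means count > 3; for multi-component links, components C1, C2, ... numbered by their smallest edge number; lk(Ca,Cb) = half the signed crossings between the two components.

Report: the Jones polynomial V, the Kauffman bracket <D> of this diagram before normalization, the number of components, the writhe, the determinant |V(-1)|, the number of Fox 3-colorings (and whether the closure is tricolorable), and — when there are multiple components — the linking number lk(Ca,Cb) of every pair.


Jones polynomial: V(x) = 1
<D> = A^-6; writhe -2
components 1, writhe -2 (8 crossings)
3-colorings: 3 of 3^8, det 1 — not tricolorable
note: w = -2 (over 8 crossings) is diagram-only; (-A^3)^(2) removes it from V


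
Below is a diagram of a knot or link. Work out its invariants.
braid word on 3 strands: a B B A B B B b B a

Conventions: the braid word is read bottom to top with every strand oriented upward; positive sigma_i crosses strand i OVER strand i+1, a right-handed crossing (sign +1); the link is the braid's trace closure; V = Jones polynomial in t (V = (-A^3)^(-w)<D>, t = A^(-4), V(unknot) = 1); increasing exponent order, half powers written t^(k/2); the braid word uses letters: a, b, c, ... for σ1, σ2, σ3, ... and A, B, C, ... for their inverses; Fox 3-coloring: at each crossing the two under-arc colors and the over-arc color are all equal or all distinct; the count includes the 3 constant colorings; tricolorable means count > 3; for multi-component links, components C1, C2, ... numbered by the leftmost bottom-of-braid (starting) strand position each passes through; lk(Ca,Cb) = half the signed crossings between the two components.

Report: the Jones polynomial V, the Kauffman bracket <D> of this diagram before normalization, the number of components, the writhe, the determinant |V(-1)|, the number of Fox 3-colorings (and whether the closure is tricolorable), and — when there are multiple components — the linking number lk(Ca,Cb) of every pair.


Jones polynomial: V(t) = -t^-6 + t^-5 - t^-4 + 2t^-3 - t^-2 + t^-1
<D> = A^-8 - A^-4 + 2 - A^4 + A^8 - A^12; writhe -4
components 1, writhe -4 (10 crossings)
3-colorings: 3 of 3^10, det 7 — not tricolorable
note: w = -4 shifts under R1 moves; the (-A^3)^(4) factor cancels that in V


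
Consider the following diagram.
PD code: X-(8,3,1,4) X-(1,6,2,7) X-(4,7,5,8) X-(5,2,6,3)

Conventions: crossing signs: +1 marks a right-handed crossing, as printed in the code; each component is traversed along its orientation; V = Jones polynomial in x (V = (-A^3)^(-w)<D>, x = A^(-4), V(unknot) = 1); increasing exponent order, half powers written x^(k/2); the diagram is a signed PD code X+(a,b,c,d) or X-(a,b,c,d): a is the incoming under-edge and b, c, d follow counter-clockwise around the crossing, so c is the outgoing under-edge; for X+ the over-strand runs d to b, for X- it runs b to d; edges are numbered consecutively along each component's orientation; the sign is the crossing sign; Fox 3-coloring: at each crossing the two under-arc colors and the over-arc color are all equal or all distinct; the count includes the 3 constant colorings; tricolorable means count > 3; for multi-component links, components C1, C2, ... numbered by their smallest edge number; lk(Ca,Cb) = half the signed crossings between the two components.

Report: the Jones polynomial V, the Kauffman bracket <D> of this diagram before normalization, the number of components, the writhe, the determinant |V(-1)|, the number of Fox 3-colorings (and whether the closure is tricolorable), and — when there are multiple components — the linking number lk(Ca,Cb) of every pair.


V(x) = -x^-4 + x^-3 + x^-1
bracket: A^-8 + 1 - A^4, w = -4
1 component, writhe -4, over 4 crossings
det 3, colorings 9 of 3^4 — tricolorable
observation: det 3 = |V(-1)|; divisible by 3, so tricolorable


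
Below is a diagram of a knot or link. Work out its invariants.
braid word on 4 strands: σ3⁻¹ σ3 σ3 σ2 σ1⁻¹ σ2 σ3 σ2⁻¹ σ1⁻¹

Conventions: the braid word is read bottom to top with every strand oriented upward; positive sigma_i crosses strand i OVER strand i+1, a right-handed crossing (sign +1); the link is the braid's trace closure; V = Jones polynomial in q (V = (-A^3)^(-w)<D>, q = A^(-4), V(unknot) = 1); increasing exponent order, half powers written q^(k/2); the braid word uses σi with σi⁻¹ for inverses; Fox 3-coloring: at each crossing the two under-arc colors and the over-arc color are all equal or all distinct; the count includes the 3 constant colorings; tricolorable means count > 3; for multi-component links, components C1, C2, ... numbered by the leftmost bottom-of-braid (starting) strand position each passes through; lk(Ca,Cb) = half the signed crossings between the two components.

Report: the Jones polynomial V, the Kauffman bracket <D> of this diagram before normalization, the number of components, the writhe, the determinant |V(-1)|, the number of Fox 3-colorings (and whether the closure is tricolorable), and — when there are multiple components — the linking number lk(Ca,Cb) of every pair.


V(q) = q^-2 - q^-1 + 2 - 2q + q^2 - q^3 + q^4
bracket: -A^-13 + A^-9 - A^-5 + 2A^-1 - 2A^3 + A^7 - A^11, w = +1
1 component, writhe +1, over 9 crossings
det 9, colorings 9 of 3^9 — tricolorable
observation: det 9 = |V(-1)|; divisible by 3, so tricolorable


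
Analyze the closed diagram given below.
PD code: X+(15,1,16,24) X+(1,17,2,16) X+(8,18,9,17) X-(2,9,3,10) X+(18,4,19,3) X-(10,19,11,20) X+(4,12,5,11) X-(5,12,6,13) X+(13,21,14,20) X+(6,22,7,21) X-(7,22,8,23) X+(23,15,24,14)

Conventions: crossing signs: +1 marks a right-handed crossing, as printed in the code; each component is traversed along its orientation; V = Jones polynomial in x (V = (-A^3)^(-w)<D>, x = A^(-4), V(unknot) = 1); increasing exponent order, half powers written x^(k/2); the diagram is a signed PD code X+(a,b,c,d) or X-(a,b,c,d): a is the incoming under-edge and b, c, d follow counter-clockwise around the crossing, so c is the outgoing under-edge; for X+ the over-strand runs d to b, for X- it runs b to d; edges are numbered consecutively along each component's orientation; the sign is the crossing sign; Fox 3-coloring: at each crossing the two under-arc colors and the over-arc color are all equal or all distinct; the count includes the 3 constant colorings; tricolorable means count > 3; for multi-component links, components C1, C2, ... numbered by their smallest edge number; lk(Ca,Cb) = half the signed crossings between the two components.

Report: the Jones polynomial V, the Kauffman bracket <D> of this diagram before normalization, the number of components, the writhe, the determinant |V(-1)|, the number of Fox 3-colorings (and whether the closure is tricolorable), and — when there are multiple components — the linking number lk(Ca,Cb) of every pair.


V = x - x^2 + 2x^3 - x^4 + x^5 - x^6
<D> = -A^-12 + A^-8 - A^-4 + 2 - A^4 + A^8 (w = +4)
1 component over 12 crossings, w = +4
3 Fox colorings among 3^12, |V(-1)| = 7: not tricolorable
why: det 7 = |V(-1)|; not divisible by 3, so not tricolorable
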